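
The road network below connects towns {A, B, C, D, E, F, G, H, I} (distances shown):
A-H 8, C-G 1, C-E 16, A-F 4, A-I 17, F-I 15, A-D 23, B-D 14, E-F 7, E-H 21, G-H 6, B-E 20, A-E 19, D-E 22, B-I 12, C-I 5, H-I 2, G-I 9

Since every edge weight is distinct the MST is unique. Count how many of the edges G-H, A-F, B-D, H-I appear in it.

Sort edges by weight, then run Kruskal:
C-G (1): add — endpoints in different components.
H-I (2): add — endpoints in different components.
A-F (4): add — endpoints in different components.
C-I (5): add — endpoints in different components.
G-H (6): skip — G and H already connected.
E-F (7): add — endpoints in different components.
A-H (8): add — endpoints in different components.
G-I (9): skip — G and I already connected.
B-I (12): add — endpoints in different components.
B-D (14): add — endpoints in different components.
MST edge set: {C-G, H-I, A-F, C-I, E-F, A-H, B-I, B-D}.
Of the listed edges, {A-F, B-D, H-I} are in the MST → 3.

3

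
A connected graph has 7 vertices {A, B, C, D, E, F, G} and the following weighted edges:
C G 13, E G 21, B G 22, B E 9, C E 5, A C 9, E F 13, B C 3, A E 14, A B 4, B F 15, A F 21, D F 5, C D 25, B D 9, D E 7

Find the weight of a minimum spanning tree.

Kruskal: consider edges lightest-first.
B C (3): add. Components now {A} {B,C} {D} {E} {F} {G}
A B (4): add. Components now {A,B,C} {D} {E} {F} {G}
C E (5): add. Components now {A,B,C,E} {D} {F} {G}
D F (5): add. Components now {A,B,C,E} {D,F} {G}
D E (7): add. Components now {A,B,C,D,E,F} {G}
A C (9): skip — A and C already connected.
B D (9): skip — B and D already connected.
B E (9): skip — B and E already connected.
C G (13): add. Components now {A,B,C,D,E,F,G}
MST edges: B C, A B, C E, D F, D E, C G; total weight 3+4+5+5+7+13 = 37.

37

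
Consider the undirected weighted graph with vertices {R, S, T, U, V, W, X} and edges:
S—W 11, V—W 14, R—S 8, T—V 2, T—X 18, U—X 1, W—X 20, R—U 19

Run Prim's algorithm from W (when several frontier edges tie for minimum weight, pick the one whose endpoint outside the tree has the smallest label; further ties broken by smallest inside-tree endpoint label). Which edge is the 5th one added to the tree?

T-X

Grow the tree from W using Prim:
Step 1: frontier [S—W 11, V—W 14, W—X 20] → take S—W (11); add S.
Step 2: frontier [R—S 8, V—W 14, W—X 20] → take R—S (8); add R.
Step 3: frontier [R—U 19, V—W 14, W—X 20] → take V—W (14); add V.
Step 4: frontier [R—U 19, T—V 2, W—X 20] → take T—V (2); add T.
Step 5: frontier [R—U 19, T—X 18, W—X 20] → take T—X (18); add X.
Step 6: frontier [R—U 19, U—X 1] → take U—X (1); add U.
The 5th edge added is T—X.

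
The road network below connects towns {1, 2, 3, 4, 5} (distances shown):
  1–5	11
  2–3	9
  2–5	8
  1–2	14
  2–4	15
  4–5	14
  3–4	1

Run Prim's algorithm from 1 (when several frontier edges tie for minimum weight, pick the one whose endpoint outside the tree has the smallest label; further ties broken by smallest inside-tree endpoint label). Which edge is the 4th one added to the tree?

3-4

Grow the tree from 1 using Prim:
Step 1: cheapest edge leaving the tree is 1–5 (11); add 5.
Step 2: cheapest edge leaving the tree is 2–5 (8); add 2.
Step 3: cheapest edge leaving the tree is 2–3 (9); add 3.
Step 4: cheapest edge leaving the tree is 3–4 (1); add 4.
The 4th edge added is 3–4.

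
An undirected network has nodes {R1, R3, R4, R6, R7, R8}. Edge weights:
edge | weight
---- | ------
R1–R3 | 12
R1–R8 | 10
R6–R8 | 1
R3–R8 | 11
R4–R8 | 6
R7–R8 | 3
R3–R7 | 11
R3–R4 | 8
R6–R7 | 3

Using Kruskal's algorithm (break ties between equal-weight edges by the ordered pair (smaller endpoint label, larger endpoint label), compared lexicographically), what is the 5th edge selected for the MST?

Kruskal's algorithm — process edges by increasing weight (ties by edge label):
R6–R8 (1): add. Components now {R1} {R3} {R4} {R6,R8} {R7}
R6–R7 (3): add. Components now {R1} {R3} {R4} {R6,R7,R8}
R7–R8 (3): skip — R8 and R7 already connected.
R4–R8 (6): add. Components now {R1} {R3} {R4,R6,R7,R8}
R3–R4 (8): add. Components now {R1} {R3,R4,R6,R7,R8}
R1–R8 (10): add. Components now {R1,R3,R4,R6,R7,R8}
The 5th edge added is R1–R8.

R1-R8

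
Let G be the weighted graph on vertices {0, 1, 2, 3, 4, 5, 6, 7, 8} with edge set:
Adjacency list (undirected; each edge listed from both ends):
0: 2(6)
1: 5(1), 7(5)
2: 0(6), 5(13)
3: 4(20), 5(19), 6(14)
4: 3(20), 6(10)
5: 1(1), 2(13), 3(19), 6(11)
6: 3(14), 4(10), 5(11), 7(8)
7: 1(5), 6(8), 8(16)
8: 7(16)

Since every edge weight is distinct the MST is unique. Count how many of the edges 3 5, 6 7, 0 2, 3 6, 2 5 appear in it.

Kruskal's algorithm — process edges by increasing weight (ties by edge label):
1 5 (1): add — endpoints in different components.
1 7 (5): add — endpoints in different components.
0 2 (6): add — endpoints in different components.
6 7 (8): add — endpoints in different components.
4 6 (10): add — endpoints in different components.
5 6 (11): skip — 5 and 6 already connected.
2 5 (13): add — endpoints in different components.
3 6 (14): add — endpoints in different components.
7 8 (16): add — endpoints in different components.
MST edge set: {1 5, 1 7, 0 2, 6 7, 4 6, 2 5, 3 6, 7 8}.
Of the listed edges, {6 7, 0 2, 3 6, 2 5} are in the MST → 4.

4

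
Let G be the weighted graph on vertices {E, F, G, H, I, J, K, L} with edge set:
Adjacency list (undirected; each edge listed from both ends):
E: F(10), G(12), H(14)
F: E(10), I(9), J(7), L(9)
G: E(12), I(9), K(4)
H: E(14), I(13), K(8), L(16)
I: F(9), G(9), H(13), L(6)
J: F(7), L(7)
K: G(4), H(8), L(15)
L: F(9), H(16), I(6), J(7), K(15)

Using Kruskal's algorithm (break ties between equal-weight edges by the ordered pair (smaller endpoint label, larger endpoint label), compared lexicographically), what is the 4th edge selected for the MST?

J-L

Kruskal's algorithm — process edges by increasing weight (ties by edge label):
G–K (4): add — endpoints in different components.
I–L (6): add — endpoints in different components.
F–J (7): add — endpoints in different components.
J–L (7): add — endpoints in different components.
H–K (8): add — endpoints in different components.
F–I (9): skip — F and I already connected.
F–L (9): skip — F and L already connected.
G–I (9): add — endpoints in different components.
E–F (10): add — endpoints in different components.
The 4th edge added is J–L.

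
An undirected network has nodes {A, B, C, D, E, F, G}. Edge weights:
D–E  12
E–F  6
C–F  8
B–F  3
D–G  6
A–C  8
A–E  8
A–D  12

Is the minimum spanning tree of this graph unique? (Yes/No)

Kruskal's algorithm — process edges by increasing weight (ties by edge label):
B–F (3): add — endpoints in different components.
D–G (6): add — endpoints in different components.
E–F (6): add — endpoints in different components.
A–C (8): add — endpoints in different components.
A–E (8): add — endpoints in different components.
C–F (8): skip — C and F already connected.
A–D (12): add — endpoints in different components.
Non-tree edge C–F has weight 8, equal to the heaviest edge on its tree cycle — swapping gives another MST of the same weight. Not unique.

No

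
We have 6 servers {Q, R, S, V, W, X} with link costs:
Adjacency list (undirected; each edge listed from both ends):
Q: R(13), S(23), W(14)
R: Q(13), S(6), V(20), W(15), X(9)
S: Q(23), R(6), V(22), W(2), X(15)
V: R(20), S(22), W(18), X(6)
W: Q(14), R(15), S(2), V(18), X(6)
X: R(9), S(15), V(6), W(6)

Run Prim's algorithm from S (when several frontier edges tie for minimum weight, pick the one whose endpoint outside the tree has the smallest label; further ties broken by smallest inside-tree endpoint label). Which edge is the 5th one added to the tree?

Prim, starting at S.
Step 1: cheapest edge leaving the tree is S–W (2); add W.
Step 2: cheapest edge leaving the tree is R–S (6); add R.
Step 3: cheapest edge leaving the tree is W–X (6); add X.
Step 4: cheapest edge leaving the tree is V–X (6); add V.
Step 5: cheapest edge leaving the tree is Q–R (13); add Q.
The 5th edge added is Q–R.

Q-R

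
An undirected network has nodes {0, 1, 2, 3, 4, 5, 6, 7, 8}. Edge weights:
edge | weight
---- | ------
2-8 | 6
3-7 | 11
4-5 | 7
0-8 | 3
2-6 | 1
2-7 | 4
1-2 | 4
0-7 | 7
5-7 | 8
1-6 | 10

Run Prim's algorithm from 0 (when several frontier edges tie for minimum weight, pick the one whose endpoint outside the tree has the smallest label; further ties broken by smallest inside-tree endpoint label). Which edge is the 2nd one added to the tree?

Prim's algorithm from 0:
Step 1: frontier [0-8 3, 0-7 7] → take 0-8 (3); add 8.
Step 2: frontier [0-7 7, 2-8 6] → take 2-8 (6); add 2.
Step 3: frontier [0-7 7, 2-6 1, 1-2 4, 2-7 4] → take 2-6 (1); add 6.
Step 4: frontier [0-7 7, 1-2 4, 2-7 4, 1-6 10] → take 1-2 (4); add 1.
Step 5: frontier [0-7 7, 2-7 4] → take 2-7 (4); add 7.
Step 6: frontier [5-7 8, 3-7 11] → take 5-7 (8); add 5.
Step 7: frontier [4-5 7, 3-7 11] → take 4-5 (7); add 4.
Step 8: frontier [3-7 11] → take 3-7 (11); add 3.
The 2nd edge added is 2-8.

2-8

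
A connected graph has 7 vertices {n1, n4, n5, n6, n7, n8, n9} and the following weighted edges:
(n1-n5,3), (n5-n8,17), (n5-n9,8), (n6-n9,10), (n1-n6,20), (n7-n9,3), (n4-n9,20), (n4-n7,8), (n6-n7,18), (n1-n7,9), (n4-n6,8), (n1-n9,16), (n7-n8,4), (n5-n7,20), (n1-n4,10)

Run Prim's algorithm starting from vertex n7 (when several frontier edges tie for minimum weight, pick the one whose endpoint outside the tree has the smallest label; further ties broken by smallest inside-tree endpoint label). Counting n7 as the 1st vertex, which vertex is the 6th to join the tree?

n1

Grow the tree from n7 using Prim:
Step 1: cheapest edge leaving the tree is n7-n9 (3); add n9.
Step 2: cheapest edge leaving the tree is n7-n8 (4); add n8.
Step 3: cheapest edge leaving the tree is n4-n7 (8); add n4.
Step 4: cheapest edge leaving the tree is n5-n9 (8); add n5.
Step 5: cheapest edge leaving the tree is n1-n5 (3); add n1.
Step 6: cheapest edge leaving the tree is n4-n6 (8); add n6.
Vertex order: n7, n9, n8, n4, n5, n1, n6. The 6th vertex is n1.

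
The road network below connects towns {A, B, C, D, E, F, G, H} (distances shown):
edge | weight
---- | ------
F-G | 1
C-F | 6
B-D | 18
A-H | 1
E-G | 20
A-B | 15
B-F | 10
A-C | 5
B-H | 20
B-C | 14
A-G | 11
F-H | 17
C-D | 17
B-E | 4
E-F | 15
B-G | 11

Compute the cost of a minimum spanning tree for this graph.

44

Kruskal's algorithm — process edges by increasing weight (ties by edge label):
A-H (1): add — endpoints in different components.
F-G (1): add — endpoints in different components.
B-E (4): add — endpoints in different components.
A-C (5): add — endpoints in different components.
C-F (6): add — endpoints in different components.
B-F (10): add — endpoints in different components.
A-G (11): skip — A and G already connected.
B-G (11): skip — B and G already connected.
B-C (14): skip — B and C already connected.
A-B (15): skip — A and B already connected.
E-F (15): skip — E and F already connected.
C-D (17): add — endpoints in different components.
MST edges: A-H, F-G, B-E, A-C, C-F, B-F, C-D; total weight 1+1+4+5+6+10+17 = 44.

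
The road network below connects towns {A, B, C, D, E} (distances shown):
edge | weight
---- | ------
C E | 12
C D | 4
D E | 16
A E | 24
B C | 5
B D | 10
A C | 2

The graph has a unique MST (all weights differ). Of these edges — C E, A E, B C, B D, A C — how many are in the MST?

Sort edges by weight, then run Kruskal:
A C (2): add. Components now {A,C} {B} {D} {E}
C D (4): add. Components now {A,C,D} {B} {E}
B C (5): add. Components now {A,B,C,D} {E}
B D (10): skip — B and D already connected.
C E (12): add. Components now {A,B,C,D,E}
MST edge set: {A C, C D, B C, C E}.
Of the listed edges, {C E, B C, A C} are in the MST → 3.

3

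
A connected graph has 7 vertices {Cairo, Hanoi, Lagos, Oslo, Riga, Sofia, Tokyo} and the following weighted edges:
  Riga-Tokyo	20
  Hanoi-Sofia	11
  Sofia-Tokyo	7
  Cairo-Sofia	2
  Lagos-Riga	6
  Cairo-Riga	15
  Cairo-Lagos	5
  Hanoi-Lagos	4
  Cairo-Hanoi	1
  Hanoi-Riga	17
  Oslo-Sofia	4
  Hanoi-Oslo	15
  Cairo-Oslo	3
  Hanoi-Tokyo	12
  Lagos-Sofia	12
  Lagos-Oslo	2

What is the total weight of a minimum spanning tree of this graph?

Prim's algorithm from Cairo:
Step 1: cheapest edge leaving the tree is Cairo-Hanoi (1); add Hanoi.
Step 2: cheapest edge leaving the tree is Cairo-Sofia (2); add Sofia.
Step 3: cheapest edge leaving the tree is Cairo-Oslo (3); add Oslo.
Step 4: cheapest edge leaving the tree is Lagos-Oslo (2); add Lagos.
Step 5: cheapest edge leaving the tree is Lagos-Riga (6); add Riga.
Step 6: cheapest edge leaving the tree is Sofia-Tokyo (7); add Tokyo.
MST edges: Cairo-Hanoi, Cairo-Sofia, Cairo-Oslo, Lagos-Oslo, Lagos-Riga, Sofia-Tokyo; total weight 1+2+3+2+6+7 = 21.

21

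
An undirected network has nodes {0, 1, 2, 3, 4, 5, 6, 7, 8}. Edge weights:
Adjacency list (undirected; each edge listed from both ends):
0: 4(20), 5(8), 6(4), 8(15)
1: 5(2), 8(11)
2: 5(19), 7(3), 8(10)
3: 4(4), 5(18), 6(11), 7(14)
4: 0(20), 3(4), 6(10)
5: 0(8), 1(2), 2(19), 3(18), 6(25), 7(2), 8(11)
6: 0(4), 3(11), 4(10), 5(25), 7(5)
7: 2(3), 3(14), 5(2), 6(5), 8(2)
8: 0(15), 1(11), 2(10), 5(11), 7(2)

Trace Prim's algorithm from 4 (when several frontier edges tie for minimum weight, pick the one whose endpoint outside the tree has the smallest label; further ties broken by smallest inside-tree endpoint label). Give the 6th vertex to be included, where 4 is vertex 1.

5

Prim's algorithm from 4:
Step 1: cheapest edge leaving the tree is 3–4 (4); add 3.
Step 2: cheapest edge leaving the tree is 4–6 (10); add 6.
Step 3: cheapest edge leaving the tree is 0–6 (4); add 0.
Step 4: cheapest edge leaving the tree is 6–7 (5); add 7.
Step 5: cheapest edge leaving the tree is 5–7 (2); add 5.
Step 6: cheapest edge leaving the tree is 1–5 (2); add 1.
Step 7: cheapest edge leaving the tree is 7–8 (2); add 8.
Step 8: cheapest edge leaving the tree is 2–7 (3); add 2.
Vertex order: 4, 3, 6, 0, 7, 5, 1, 8, 2. The 6th vertex is 5.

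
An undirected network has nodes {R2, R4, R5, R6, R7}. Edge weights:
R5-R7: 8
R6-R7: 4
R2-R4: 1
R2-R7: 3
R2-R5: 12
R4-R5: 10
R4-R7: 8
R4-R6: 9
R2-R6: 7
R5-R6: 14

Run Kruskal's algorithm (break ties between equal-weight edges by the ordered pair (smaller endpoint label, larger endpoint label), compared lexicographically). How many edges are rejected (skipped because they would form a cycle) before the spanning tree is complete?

2

Kruskal: consider edges lightest-first.
R2-R4 (1): add — endpoints in different components.
R2-R7 (3): add — endpoints in different components.
R6-R7 (4): add — endpoints in different components.
R2-R6 (7): skip — R6 and R2 already connected.
R4-R7 (8): skip — R7 and R4 already connected.
R5-R7 (8): add — endpoints in different components.
Edges rejected before the tree was complete: 2.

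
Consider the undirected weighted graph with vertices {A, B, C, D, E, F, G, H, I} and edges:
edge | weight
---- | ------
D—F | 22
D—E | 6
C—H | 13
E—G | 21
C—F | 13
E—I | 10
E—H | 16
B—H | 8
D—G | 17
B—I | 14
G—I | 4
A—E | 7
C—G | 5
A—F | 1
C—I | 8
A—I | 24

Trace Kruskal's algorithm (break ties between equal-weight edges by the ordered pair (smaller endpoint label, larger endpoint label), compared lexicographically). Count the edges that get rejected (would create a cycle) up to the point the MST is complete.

Sort edges by weight, then run Kruskal:
A—F (1): add — endpoints in different components.
G—I (4): add — endpoints in different components.
C—G (5): add — endpoints in different components.
D—E (6): add — endpoints in different components.
A—E (7): add — endpoints in different components.
B—H (8): add — endpoints in different components.
C—I (8): skip — C and I already connected.
E—I (10): add — endpoints in different components.
C—F (13): skip — C and F already connected.
C—H (13): add — endpoints in different components.
Edges rejected before the tree was complete: 2.

2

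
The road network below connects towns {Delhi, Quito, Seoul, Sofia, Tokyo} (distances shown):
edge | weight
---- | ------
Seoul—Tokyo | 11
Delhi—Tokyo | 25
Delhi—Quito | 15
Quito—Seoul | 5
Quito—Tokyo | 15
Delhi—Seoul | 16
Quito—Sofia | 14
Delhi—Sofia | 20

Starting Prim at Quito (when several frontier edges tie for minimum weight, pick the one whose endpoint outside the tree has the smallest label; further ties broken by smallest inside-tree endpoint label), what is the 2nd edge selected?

Grow the tree from Quito using Prim:
Step 1: cheapest edge leaving the tree is Quito—Seoul (5); add Seoul.
Step 2: cheapest edge leaving the tree is Seoul—Tokyo (11); add Tokyo.
Step 3: cheapest edge leaving the tree is Quito—Sofia (14); add Sofia.
Step 4: cheapest edge leaving the tree is Delhi—Quito (15); add Delhi.
The 2nd edge added is Seoul—Tokyo.

Seoul-Tokyo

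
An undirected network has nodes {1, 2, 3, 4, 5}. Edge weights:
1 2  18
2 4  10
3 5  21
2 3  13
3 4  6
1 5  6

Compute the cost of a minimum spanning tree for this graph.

Kruskal: consider edges lightest-first.
1 5 (6): add. Components now {1,5} {2} {3} {4}
3 4 (6): add. Components now {1,5} {2} {3,4}
2 4 (10): add. Components now {1,5} {2,3,4}
2 3 (13): skip — 2 and 3 already connected.
1 2 (18): add. Components now {1,2,3,4,5}
MST edges: 1 5, 3 4, 2 4, 1 2; total weight 6+6+10+18 = 40.

40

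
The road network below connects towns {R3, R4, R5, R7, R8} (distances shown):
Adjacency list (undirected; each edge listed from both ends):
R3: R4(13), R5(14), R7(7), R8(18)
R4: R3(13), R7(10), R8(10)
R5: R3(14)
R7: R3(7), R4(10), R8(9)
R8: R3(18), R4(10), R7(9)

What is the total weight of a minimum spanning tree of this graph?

Kruskal's algorithm — process edges by increasing weight (ties by edge label):
R3 R7 (7): add. Components now {R8} {R5} {R4} {R3,R7}
R7 R8 (9): add. Components now {R3,R7,R8} {R5} {R4}
R4 R7 (10): add. Components now {R3,R4,R7,R8} {R5}
R4 R8 (10): skip — R8 and R4 already connected.
R3 R4 (13): skip — R4 and R3 already connected.
R3 R5 (14): add. Components now {R3,R4,R5,R7,R8}
MST edges: R3 R7, R7 R8, R4 R7, R3 R5; total weight 7+9+10+14 = 40.

40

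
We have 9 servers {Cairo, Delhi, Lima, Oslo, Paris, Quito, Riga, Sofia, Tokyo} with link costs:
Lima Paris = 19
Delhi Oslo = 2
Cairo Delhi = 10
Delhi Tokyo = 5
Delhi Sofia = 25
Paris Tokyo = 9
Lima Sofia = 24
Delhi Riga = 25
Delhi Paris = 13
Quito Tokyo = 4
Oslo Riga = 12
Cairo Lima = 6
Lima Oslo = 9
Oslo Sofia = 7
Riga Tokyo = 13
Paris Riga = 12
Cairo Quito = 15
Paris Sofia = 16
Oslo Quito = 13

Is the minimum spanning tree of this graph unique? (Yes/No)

Kruskal's algorithm — process edges by increasing weight (ties by edge label):
Delhi Oslo (2): add — endpoints in different components.
Quito Tokyo (4): add — endpoints in different components.
Delhi Tokyo (5): add — endpoints in different components.
Cairo Lima (6): add — endpoints in different components.
Oslo Sofia (7): add — endpoints in different components.
Lima Oslo (9): add — endpoints in different components.
Paris Tokyo (9): add — endpoints in different components.
Cairo Delhi (10): skip — Cairo and Delhi already connected.
Oslo Riga (12): add — endpoints in different components.
Non-tree edge Paris Riga has weight 12, equal to the heaviest edge on its tree cycle — swapping gives another MST of the same weight. Not unique.

No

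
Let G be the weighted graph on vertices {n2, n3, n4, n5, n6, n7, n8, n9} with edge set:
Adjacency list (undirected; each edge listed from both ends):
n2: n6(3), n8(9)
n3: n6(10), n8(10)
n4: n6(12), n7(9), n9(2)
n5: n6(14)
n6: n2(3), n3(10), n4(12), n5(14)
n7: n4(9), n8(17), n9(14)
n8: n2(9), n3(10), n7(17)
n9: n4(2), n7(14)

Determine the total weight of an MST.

59

Grow the tree from n6 using Prim:
Step 1: cheapest edge leaving the tree is n2-n6 (3); add n2.
Step 2: cheapest edge leaving the tree is n2-n8 (9); add n8.
Step 3: cheapest edge leaving the tree is n3-n6 (10); add n3.
Step 4: cheapest edge leaving the tree is n4-n6 (12); add n4.
Step 5: cheapest edge leaving the tree is n4-n9 (2); add n9.
Step 6: cheapest edge leaving the tree is n4-n7 (9); add n7.
Step 7: cheapest edge leaving the tree is n5-n6 (14); add n5.
MST edges: n2-n6, n2-n8, n3-n6, n4-n6, n4-n9, n4-n7, n5-n6; total weight 3+9+10+12+2+9+14 = 59.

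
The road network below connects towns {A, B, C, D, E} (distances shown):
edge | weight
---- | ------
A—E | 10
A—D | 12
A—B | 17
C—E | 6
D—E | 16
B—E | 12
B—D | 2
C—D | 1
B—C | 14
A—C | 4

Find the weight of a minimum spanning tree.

Grow the tree from A using Prim:
Step 1: cheapest edge leaving the tree is A—C (4); add C.
Step 2: cheapest edge leaving the tree is C—D (1); add D.
Step 3: cheapest edge leaving the tree is B—D (2); add B.
Step 4: cheapest edge leaving the tree is C—E (6); add E.
MST edges: A—C, C—D, B—D, C—E; total weight 4+1+2+6 = 13.

13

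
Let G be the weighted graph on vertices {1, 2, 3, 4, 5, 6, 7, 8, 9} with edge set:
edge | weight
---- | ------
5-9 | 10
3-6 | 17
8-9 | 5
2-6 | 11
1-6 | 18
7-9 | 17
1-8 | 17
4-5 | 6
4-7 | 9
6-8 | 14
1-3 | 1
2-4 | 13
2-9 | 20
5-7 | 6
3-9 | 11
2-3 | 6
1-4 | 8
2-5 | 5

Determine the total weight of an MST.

Kruskal: consider edges lightest-first.
1-3 (1): add — endpoints in different components.
2-5 (5): add — endpoints in different components.
8-9 (5): add — endpoints in different components.
2-3 (6): add — endpoints in different components.
4-5 (6): add — endpoints in different components.
5-7 (6): add — endpoints in different components.
1-4 (8): skip — 1 and 4 already connected.
4-7 (9): skip — 4 and 7 already connected.
5-9 (10): add — endpoints in different components.
2-6 (11): add — endpoints in different components.
MST edges: 1-3, 2-5, 8-9, 2-3, 4-5, 5-7, 5-9, 2-6; total weight 1+5+5+6+6+6+10+11 = 50.

50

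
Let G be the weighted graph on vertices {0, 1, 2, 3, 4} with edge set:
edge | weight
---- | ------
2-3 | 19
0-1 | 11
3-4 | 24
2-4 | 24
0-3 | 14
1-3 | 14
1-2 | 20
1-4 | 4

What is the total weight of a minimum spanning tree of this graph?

Kruskal's algorithm — process edges by increasing weight (ties by edge label):
1-4 (4): add. Components now {0} {1,4} {2} {3}
0-1 (11): add. Components now {0,1,4} {2} {3}
0-3 (14): add. Components now {0,1,3,4} {2}
1-3 (14): skip — 1 and 3 already connected.
2-3 (19): add. Components now {0,1,2,3,4}
MST edges: 1-4, 0-1, 0-3, 2-3; total weight 4+11+14+19 = 48.

48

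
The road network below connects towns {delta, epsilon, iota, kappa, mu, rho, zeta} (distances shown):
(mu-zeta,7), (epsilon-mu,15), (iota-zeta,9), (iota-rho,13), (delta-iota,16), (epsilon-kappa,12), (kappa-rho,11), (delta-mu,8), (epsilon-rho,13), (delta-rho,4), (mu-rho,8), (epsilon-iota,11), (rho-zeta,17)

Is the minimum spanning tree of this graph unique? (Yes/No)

Kruskal: consider edges lightest-first.
delta-rho (4): add — endpoints in different components.
mu-zeta (7): add — endpoints in different components.
delta-mu (8): add — endpoints in different components.
mu-rho (8): skip — rho and mu already connected.
iota-zeta (9): add — endpoints in different components.
epsilon-iota (11): add — endpoints in different components.
kappa-rho (11): add — endpoints in different components.
Non-tree edge mu-rho has weight 8, equal to the heaviest edge on its tree cycle — swapping gives another MST of the same weight. Not unique.

No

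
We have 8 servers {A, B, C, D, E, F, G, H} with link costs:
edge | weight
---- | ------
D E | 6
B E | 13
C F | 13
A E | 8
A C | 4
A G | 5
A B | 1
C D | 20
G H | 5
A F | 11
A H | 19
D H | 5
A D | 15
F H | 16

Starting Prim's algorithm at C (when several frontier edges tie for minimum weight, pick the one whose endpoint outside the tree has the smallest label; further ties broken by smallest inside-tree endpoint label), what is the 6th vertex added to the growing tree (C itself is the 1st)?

Grow the tree from C using Prim:
Step 1: cheapest edge leaving the tree is A C (4); add A.
Step 2: cheapest edge leaving the tree is A B (1); add B.
Step 3: cheapest edge leaving the tree is A G (5); add G.
Step 4: cheapest edge leaving the tree is G H (5); add H.
Step 5: cheapest edge leaving the tree is D H (5); add D.
Step 6: cheapest edge leaving the tree is D E (6); add E.
Step 7: cheapest edge leaving the tree is A F (11); add F.
Vertex order: C, A, B, G, H, D, E, F. The 6th vertex is D.

D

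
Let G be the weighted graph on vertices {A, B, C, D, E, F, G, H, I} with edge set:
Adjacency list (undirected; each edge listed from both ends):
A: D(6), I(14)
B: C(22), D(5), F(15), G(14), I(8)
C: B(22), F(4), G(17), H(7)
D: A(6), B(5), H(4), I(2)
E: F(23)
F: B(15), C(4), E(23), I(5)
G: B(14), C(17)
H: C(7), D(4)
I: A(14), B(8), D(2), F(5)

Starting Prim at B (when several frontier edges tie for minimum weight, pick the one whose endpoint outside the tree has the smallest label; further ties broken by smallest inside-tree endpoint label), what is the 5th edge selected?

C-F

Grow the tree from B using Prim:
Step 1: frontier [B–D 5, B–I 8, B–G 14, B–F 15, B–C 22] → take B–D (5); add D.
Step 2: frontier [B–I 8, B–G 14, B–F 15, B–C 22, D–I 2, D–H 4, A–D 6] → take D–I (2); add I.
Step 3: frontier [B–G 14, B–F 15, B–C 22, D–H 4, A–D 6, F–I 5, A–I 14] → take D–H (4); add H.
Step 4: frontier [B–G 14, B–F 15, B–C 22, A–D 6, C–H 7, F–I 5, A–I 14] → take F–I (5); add F.
Step 5: frontier [B–G 14, B–C 22, A–D 6, C–F 4, E–F 23, C–H 7, A–I 14] → take C–F (4); add C.
Step 6: frontier [B–G 14, C–G 17, A–D 6, E–F 23, A–I 14] → take A–D (6); add A.
Step 7: frontier [B–G 14, C–G 17, E–F 23] → take B–G (14); add G.
Step 8: frontier [E–F 23] → take E–F (23); add E.
The 5th edge added is C–F.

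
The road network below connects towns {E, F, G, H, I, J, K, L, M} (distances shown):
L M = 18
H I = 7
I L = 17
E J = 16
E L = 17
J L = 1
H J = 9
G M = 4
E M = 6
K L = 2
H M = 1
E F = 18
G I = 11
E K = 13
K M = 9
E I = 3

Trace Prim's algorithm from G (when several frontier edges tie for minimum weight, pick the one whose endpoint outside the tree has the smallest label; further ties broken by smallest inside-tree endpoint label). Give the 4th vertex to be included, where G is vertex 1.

E

Grow the tree from G using Prim:
Step 1: cheapest edge leaving the tree is G M (4); add M.
Step 2: cheapest edge leaving the tree is H M (1); add H.
Step 3: cheapest edge leaving the tree is E M (6); add E.
Step 4: cheapest edge leaving the tree is E I (3); add I.
Step 5: cheapest edge leaving the tree is H J (9); add J.
Step 6: cheapest edge leaving the tree is J L (1); add L.
Step 7: cheapest edge leaving the tree is K L (2); add K.
Step 8: cheapest edge leaving the tree is E F (18); add F.
Vertex order: G, M, H, E, I, J, L, K, F. The 4th vertex is E.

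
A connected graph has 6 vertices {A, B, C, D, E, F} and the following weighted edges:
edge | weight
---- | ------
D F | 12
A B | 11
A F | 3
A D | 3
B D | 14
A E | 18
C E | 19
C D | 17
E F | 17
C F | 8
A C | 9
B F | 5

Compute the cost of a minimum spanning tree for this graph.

36

Sort edges by weight, then run Kruskal:
A D (3): add. Components now {A,D} {B} {C} {E} {F}
A F (3): add. Components now {A,D,F} {B} {C} {E}
B F (5): add. Components now {A,B,D,F} {C} {E}
C F (8): add. Components now {A,B,C,D,F} {E}
A C (9): skip — A and C already connected.
A B (11): skip — A and B already connected.
D F (12): skip — D and F already connected.
B D (14): skip — B and D already connected.
C D (17): skip — C and D already connected.
E F (17): add. Components now {A,B,C,D,E,F}
MST edges: A D, A F, B F, C F, E F; total weight 3+3+5+8+17 = 36.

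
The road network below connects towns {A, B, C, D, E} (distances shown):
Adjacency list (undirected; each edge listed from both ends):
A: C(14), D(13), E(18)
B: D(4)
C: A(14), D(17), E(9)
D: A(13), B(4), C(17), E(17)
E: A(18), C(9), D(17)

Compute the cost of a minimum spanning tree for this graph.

Kruskal: consider edges lightest-first.
B—D (4): add — endpoints in different components.
C—E (9): add — endpoints in different components.
A—D (13): add — endpoints in different components.
A—C (14): add — endpoints in different components.
MST edges: B—D, C—E, A—D, A—C; total weight 4+9+13+14 = 40.

40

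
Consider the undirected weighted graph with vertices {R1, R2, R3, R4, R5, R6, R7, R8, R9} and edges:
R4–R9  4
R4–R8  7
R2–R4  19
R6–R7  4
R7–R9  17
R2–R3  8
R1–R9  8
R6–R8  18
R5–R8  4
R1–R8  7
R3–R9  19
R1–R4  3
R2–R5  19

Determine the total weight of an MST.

66

Kruskal's algorithm — process edges by increasing weight (ties by edge label):
R1–R4 (3): add — endpoints in different components.
R4–R9 (4): add — endpoints in different components.
R5–R8 (4): add — endpoints in different components.
R6–R7 (4): add — endpoints in different components.
R1–R8 (7): add — endpoints in different components.
R4–R8 (7): skip — R8 and R4 already connected.
R1–R9 (8): skip — R1 and R9 already connected.
R2–R3 (8): add — endpoints in different components.
R7–R9 (17): add — endpoints in different components.
R6–R8 (18): skip — R8 and R6 already connected.
R2–R4 (19): add — endpoints in different components.
MST edges: R1–R4, R4–R9, R5–R8, R6–R7, R1–R8, R2–R3, R7–R9, R2–R4; total weight 3+4+4+4+7+8+17+19 = 66.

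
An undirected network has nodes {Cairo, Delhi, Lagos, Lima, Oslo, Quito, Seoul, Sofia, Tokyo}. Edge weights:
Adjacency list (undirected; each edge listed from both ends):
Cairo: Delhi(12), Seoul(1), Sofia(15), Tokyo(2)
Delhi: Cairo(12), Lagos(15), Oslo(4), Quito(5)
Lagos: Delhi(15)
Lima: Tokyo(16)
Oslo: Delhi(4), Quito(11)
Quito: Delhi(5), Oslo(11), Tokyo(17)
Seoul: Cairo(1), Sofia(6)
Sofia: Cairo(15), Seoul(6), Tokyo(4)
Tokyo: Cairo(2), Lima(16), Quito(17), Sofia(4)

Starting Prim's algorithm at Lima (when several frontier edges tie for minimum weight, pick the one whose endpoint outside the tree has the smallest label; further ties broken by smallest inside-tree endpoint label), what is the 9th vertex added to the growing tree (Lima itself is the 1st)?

Lagos

Prim's algorithm from Lima:
Step 1: cheapest edge leaving the tree is Lima-Tokyo (16); add Tokyo.
Step 2: cheapest edge leaving the tree is Cairo-Tokyo (2); add Cairo.
Step 3: cheapest edge leaving the tree is Cairo-Seoul (1); add Seoul.
Step 4: cheapest edge leaving the tree is Sofia-Tokyo (4); add Sofia.
Step 5: cheapest edge leaving the tree is Cairo-Delhi (12); add Delhi.
Step 6: cheapest edge leaving the tree is Delhi-Oslo (4); add Oslo.
Step 7: cheapest edge leaving the tree is Delhi-Quito (5); add Quito.
Step 8: cheapest edge leaving the tree is Delhi-Lagos (15); add Lagos.
Vertex order: Lima, Tokyo, Cairo, Seoul, Sofia, Delhi, Oslo, Quito, Lagos. The 9th vertex is Lagos.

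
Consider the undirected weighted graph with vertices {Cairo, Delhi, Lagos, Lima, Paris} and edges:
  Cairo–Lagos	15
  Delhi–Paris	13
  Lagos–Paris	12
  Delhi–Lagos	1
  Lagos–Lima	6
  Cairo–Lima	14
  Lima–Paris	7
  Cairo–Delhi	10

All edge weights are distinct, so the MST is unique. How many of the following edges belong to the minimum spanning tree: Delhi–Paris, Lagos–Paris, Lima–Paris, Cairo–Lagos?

Sort edges by weight, then run Kruskal:
Delhi–Lagos (1): add — endpoints in different components.
Lagos–Lima (6): add — endpoints in different components.
Lima–Paris (7): add — endpoints in different components.
Cairo–Delhi (10): add — endpoints in different components.
MST edge set: {Delhi–Lagos, Lagos–Lima, Lima–Paris, Cairo–Delhi}.
Of the listed edges, {Lima–Paris} are in the MST → 1.

1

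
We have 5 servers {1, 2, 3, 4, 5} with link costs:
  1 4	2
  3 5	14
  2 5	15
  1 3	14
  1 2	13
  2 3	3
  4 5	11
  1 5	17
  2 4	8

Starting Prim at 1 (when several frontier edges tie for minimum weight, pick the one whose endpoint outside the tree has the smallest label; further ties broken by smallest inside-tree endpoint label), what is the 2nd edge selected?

Prim's algorithm from 1:
Step 1: frontier [1 4 2, 1 2 13, 1 3 14, 1 5 17] → take 1 4 (2); add 4.
Step 2: frontier [1 2 13, 1 3 14, 1 5 17, 2 4 8, 4 5 11] → take 2 4 (8); add 2.
Step 3: frontier [1 3 14, 1 5 17, 2 3 3, 2 5 15, 4 5 11] → take 2 3 (3); add 3.
Step 4: frontier [1 5 17, 2 5 15, 3 5 14, 4 5 11] → take 4 5 (11); add 5.
The 2nd edge added is 2 4.

2-4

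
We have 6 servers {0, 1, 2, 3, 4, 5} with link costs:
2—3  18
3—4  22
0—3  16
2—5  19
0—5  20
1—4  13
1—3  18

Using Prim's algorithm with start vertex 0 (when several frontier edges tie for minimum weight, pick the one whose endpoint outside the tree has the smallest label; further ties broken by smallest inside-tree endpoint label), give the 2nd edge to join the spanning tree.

Prim, starting at 0.
Step 1: cheapest edge leaving the tree is 0—3 (16); add 3.
Step 2: cheapest edge leaving the tree is 1—3 (18); add 1.
Step 3: cheapest edge leaving the tree is 1—4 (13); add 4.
Step 4: cheapest edge leaving the tree is 2—3 (18); add 2.
Step 5: cheapest edge leaving the tree is 2—5 (19); add 5.
The 2nd edge added is 1—3.

1-3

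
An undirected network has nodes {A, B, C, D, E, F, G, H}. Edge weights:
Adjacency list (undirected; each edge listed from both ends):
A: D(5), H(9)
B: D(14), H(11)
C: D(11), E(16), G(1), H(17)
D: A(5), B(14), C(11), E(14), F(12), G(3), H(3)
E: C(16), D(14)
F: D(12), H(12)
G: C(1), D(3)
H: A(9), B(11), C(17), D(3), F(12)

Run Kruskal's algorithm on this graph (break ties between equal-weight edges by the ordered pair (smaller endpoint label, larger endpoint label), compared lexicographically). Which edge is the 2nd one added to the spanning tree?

D-G

Sort edges by weight, then run Kruskal:
C–G (1): add — endpoints in different components.
D–G (3): add — endpoints in different components.
D–H (3): add — endpoints in different components.
A–D (5): add — endpoints in different components.
A–H (9): skip — A and H already connected.
B–H (11): add — endpoints in different components.
C–D (11): skip — C and D already connected.
D–F (12): add — endpoints in different components.
F–H (12): skip — F and H already connected.
B–D (14): skip — B and D already connected.
D–E (14): add — endpoints in different components.
The 2nd edge added is D–G.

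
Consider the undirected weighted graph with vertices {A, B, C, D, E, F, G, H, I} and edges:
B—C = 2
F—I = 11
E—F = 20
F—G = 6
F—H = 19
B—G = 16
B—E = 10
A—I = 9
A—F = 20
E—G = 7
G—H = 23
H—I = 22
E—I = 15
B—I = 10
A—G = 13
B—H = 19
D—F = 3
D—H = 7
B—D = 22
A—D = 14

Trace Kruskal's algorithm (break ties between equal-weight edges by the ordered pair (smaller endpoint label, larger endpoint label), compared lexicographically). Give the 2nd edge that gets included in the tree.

Sort edges by weight, then run Kruskal:
B—C (2): add — endpoints in different components.
D—F (3): add — endpoints in different components.
F—G (6): add — endpoints in different components.
D—H (7): add — endpoints in different components.
E—G (7): add — endpoints in different components.
A—I (9): add — endpoints in different components.
B—E (10): add — endpoints in different components.
B—I (10): add — endpoints in different components.
The 2nd edge added is D—F.

D-F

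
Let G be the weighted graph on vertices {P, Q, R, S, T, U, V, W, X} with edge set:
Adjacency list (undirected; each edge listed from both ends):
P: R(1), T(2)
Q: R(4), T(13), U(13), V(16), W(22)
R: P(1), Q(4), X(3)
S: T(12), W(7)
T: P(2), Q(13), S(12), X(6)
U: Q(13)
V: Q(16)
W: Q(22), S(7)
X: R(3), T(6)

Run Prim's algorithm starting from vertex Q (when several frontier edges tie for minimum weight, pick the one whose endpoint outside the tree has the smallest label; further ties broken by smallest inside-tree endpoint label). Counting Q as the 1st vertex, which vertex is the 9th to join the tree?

V

Grow the tree from Q using Prim:
Step 1: frontier [Q R 4, Q T 13, Q U 13, Q V 16, Q W 22] → take Q R (4); add R.
Step 2: frontier [Q T 13, Q U 13, Q V 16, Q W 22, P R 1, R X 3] → take P R (1); add P.
Step 3: frontier [P T 2, Q T 13, Q U 13, Q V 16, Q W 22, R X 3] → take P T (2); add T.
Step 4: frontier [Q U 13, Q V 16, Q W 22, R X 3, T X 6, S T 12] → take R X (3); add X.
Step 5: frontier [Q U 13, Q V 16, Q W 22, S T 12] → take S T (12); add S.
Step 6: frontier [Q U 13, Q V 16, Q W 22, S W 7] → take S W (7); add W.
Step 7: frontier [Q U 13, Q V 16] → take Q U (13); add U.
Step 8: frontier [Q V 16] → take Q V (16); add V.
Vertex order: Q, R, P, T, X, S, W, U, V. The 9th vertex is V.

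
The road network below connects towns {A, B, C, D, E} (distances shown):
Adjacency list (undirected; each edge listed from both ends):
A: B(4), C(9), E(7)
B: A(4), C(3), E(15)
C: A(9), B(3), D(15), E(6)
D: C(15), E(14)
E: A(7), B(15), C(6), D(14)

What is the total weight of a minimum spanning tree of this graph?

Prim's algorithm from D:
Step 1: frontier [D–E 14, C–D 15] → take D–E (14); add E.
Step 2: frontier [C–D 15, C–E 6, A–E 7, B–E 15] → take C–E (6); add C.
Step 3: frontier [B–C 3, A–C 9, A–E 7, B–E 15] → take B–C (3); add B.
Step 4: frontier [A–B 4, A–C 9, A–E 7] → take A–B (4); add A.
MST edges: D–E, C–E, B–C, A–B; total weight 14+6+3+4 = 27.

27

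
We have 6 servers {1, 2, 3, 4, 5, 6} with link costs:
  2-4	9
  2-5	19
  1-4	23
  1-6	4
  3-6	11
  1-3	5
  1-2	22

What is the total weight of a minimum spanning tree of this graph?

Sort edges by weight, then run Kruskal:
1-6 (4): add. Components now {1,6} {2} {3} {4} {5}
1-3 (5): add. Components now {1,3,6} {2} {4} {5}
2-4 (9): add. Components now {1,3,6} {2,4} {5}
3-6 (11): skip — 3 and 6 already connected.
2-5 (19): add. Components now {1,3,6} {2,4,5}
1-2 (22): add. Components now {1,2,3,4,5,6}
MST edges: 1-6, 1-3, 2-4, 2-5, 1-2; total weight 4+5+9+19+22 = 59.

59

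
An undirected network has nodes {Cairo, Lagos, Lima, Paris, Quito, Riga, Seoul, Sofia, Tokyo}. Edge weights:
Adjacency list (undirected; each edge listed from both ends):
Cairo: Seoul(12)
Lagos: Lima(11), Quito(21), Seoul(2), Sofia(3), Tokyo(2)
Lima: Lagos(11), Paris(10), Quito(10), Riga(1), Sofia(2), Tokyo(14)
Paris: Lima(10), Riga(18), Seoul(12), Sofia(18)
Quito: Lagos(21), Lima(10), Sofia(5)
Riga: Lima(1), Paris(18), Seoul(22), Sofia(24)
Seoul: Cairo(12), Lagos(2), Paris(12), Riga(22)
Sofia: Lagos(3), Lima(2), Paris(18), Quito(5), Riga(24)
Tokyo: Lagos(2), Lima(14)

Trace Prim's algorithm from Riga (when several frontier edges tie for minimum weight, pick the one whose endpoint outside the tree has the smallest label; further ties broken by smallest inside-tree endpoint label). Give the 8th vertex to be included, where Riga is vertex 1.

Prim, starting at Riga.
Step 1: cheapest edge leaving the tree is Lima Riga (1); add Lima.
Step 2: cheapest edge leaving the tree is Lima Sofia (2); add Sofia.
Step 3: cheapest edge leaving the tree is Lagos Sofia (3); add Lagos.
Step 4: cheapest edge leaving the tree is Lagos Seoul (2); add Seoul.
Step 5: cheapest edge leaving the tree is Lagos Tokyo (2); add Tokyo.
Step 6: cheapest edge leaving the tree is Quito Sofia (5); add Quito.
Step 7: cheapest edge leaving the tree is Lima Paris (10); add Paris.
Step 8: cheapest edge leaving the tree is Cairo Seoul (12); add Cairo.
Vertex order: Riga, Lima, Sofia, Lagos, Seoul, Tokyo, Quito, Paris, Cairo. The 8th vertex is Paris.

Paris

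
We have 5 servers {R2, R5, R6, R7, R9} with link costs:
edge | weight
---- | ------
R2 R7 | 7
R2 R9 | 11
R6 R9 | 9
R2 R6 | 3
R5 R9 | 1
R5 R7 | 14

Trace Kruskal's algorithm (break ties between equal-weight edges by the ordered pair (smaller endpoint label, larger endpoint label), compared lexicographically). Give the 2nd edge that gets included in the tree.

Kruskal: consider edges lightest-first.
R5 R9 (1): add. Components now {R6} {R5,R9} {R7} {R2}
R2 R6 (3): add. Components now {R2,R6} {R5,R9} {R7}
R2 R7 (7): add. Components now {R2,R6,R7} {R5,R9}
R6 R9 (9): add. Components now {R2,R5,R6,R7,R9}
The 2nd edge added is R2 R6.

R2-R6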